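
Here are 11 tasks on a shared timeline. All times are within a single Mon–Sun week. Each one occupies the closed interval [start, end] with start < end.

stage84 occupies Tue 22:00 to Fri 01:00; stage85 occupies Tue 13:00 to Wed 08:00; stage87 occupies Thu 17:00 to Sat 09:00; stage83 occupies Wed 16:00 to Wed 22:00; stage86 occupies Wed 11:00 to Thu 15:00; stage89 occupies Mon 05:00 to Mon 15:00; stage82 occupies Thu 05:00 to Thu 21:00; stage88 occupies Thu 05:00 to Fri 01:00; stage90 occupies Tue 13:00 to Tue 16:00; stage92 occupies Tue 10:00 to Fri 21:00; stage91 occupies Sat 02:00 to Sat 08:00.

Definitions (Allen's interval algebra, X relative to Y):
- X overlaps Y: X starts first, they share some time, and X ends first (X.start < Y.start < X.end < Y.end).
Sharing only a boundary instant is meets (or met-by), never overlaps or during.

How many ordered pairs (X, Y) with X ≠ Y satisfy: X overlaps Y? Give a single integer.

7

Checking all 110 ordered pairs for relation 'overlaps'; matching pairs in alphabetical order:
(stage82, stage87): stage82 overlaps stage87 ✓
(stage84, stage87): stage84 overlaps stage87 ✓
(stage85, stage84): stage85 overlaps stage84 ✓
(stage86, stage82): stage86 overlaps stage82 ✓
(stage86, stage88): stage86 overlaps stage88 ✓
(stage88, stage87): stage88 overlaps stage87 ✓
(stage92, stage87): stage92 overlaps stage87 ✓
Count: 7.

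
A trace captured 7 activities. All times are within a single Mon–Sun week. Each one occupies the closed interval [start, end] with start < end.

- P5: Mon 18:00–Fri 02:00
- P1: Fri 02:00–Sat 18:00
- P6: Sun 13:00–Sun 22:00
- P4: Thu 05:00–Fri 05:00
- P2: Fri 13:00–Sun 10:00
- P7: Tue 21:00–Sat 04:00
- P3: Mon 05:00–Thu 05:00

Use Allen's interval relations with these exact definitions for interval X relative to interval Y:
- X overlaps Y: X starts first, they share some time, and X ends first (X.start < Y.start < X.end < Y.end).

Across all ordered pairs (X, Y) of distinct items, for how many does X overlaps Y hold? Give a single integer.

Checking all 42 ordered pairs for relation 'overlaps'; matching pairs in alphabetical order:
(P1, P2): P1 overlaps P2 ✓
(P3, P5): P3 overlaps P5 ✓
(P3, P7): P3 overlaps P7 ✓
(P4, P1): P4 overlaps P1 ✓
(P5, P4): P5 overlaps P4 ✓
(P5, P7): P5 overlaps P7 ✓
(P7, P1): P7 overlaps P1 ✓
(P7, P2): P7 overlaps P2 ✓
Count: 8.

8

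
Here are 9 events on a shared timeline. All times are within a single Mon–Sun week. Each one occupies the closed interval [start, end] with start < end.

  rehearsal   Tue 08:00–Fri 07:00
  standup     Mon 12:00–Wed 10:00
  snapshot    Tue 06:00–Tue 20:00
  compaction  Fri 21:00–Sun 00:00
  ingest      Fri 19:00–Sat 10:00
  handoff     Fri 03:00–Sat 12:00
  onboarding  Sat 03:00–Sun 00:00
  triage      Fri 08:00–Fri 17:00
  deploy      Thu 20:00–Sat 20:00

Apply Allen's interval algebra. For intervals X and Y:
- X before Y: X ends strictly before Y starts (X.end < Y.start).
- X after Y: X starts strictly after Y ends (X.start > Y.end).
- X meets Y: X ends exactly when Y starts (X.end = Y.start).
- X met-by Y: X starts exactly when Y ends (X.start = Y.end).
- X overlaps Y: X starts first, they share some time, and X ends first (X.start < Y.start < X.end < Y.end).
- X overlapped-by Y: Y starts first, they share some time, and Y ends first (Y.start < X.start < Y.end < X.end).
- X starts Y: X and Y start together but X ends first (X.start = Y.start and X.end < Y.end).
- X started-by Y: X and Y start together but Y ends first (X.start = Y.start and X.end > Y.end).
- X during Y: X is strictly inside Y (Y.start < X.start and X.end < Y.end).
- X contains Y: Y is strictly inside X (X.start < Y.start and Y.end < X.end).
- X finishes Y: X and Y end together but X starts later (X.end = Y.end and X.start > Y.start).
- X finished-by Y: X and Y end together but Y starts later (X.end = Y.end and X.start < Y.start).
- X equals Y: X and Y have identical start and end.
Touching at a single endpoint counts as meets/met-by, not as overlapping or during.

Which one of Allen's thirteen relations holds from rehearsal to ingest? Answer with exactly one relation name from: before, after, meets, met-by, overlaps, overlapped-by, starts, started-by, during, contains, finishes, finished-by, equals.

before

rehearsal = [Tue 08:00, Fri 07:00]; ingest = [Fri 19:00, Sat 10:00].
Compare endpoints: rehearsal.start < ingest.start, rehearsal.start < ingest.end, rehearsal.end < ingest.start, rehearsal.end < ingest.end.
That pattern is 'before'.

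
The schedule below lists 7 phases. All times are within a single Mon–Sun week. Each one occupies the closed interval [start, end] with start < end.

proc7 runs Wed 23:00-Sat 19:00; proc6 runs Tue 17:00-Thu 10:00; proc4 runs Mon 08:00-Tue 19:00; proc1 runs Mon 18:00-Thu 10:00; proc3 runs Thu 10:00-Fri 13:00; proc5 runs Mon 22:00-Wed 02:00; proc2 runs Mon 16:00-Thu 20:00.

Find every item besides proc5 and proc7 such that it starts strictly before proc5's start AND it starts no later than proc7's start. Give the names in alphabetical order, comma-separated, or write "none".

Conditions: its start is strictly before proc5's start (X.start < Mon 22:00) AND its start is no later than proc7's start (X.start <= Wed 23:00).
proc1: start Mon 18:00 < Mon 22:00? ✓; start Mon 18:00 <= Wed 23:00? ✓ → yes.
proc2: start Mon 16:00 < Mon 22:00? ✓; start Mon 16:00 <= Wed 23:00? ✓ → yes.
proc3: start Thu 10:00 < Mon 22:00? ✗; start Thu 10:00 <= Wed 23:00? ✗ → no.
proc4: start Mon 08:00 < Mon 22:00? ✓; start Mon 08:00 <= Wed 23:00? ✓ → yes.
proc6: start Tue 17:00 < Mon 22:00? ✗; start Tue 17:00 <= Wed 23:00? ✓ → no.
Result: proc1, proc2, proc4.

proc1, proc2, proc4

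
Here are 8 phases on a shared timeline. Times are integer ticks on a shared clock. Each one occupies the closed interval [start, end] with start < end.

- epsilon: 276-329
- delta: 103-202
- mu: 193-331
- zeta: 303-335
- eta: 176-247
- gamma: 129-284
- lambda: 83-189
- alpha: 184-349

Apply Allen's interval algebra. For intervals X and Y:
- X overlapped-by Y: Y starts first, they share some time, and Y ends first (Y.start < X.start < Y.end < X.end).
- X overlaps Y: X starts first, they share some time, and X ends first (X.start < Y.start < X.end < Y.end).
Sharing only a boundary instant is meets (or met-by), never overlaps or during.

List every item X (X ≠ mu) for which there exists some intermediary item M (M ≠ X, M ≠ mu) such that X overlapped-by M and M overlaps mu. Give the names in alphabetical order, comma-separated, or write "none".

Target mu = [193, 331].
Intermediaries M with M overlaps mu: delta, eta, gamma.
Via delta — items with X overlapped-by delta: alpha, eta, gamma.
Via eta — items with X overlapped-by eta: alpha.
Via gamma — items with X overlapped-by gamma: alpha, epsilon.
Union: alpha, epsilon, eta, gamma.

alpha, epsilon, eta, gamma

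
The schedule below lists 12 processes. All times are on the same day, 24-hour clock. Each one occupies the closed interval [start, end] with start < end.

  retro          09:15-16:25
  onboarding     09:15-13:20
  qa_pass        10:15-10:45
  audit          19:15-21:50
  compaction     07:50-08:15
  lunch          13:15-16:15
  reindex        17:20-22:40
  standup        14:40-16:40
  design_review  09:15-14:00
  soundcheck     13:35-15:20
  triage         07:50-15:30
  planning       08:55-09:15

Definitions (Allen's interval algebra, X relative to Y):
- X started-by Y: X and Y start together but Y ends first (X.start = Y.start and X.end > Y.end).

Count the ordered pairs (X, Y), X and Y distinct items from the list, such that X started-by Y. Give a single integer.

Checking all 132 ordered pairs for relation 'started-by'; matching pairs in alphabetical order:
(design_review, onboarding): design_review started-by onboarding ✓
(retro, design_review): retro started-by design_review ✓
(retro, onboarding): retro started-by onboarding ✓
(triage, compaction): triage started-by compaction ✓
Count: 4.

4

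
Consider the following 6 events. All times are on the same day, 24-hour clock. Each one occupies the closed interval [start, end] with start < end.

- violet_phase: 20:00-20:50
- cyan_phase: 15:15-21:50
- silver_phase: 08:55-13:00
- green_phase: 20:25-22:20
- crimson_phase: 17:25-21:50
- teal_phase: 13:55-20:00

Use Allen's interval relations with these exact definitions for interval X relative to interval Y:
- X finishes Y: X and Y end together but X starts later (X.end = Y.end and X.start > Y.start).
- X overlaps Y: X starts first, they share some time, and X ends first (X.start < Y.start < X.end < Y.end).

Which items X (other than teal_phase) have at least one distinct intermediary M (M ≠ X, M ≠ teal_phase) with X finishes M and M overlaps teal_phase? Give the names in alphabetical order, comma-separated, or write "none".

none

Target teal_phase = [13:55, 20:00].
Intermediaries M with M overlaps teal_phase: none.
Union: none.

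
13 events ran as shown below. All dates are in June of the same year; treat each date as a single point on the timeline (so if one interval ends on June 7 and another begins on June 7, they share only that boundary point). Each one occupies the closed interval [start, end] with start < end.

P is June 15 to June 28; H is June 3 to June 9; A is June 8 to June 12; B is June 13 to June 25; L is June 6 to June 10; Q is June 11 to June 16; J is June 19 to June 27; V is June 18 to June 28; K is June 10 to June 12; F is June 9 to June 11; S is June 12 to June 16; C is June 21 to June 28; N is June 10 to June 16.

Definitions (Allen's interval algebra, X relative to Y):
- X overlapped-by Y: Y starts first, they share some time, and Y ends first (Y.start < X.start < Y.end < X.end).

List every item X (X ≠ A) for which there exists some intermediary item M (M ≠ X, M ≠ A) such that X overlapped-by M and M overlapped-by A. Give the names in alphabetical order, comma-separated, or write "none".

Target A = [June 8, June 12].
Intermediaries M with M overlapped-by A: N, Q.
Via N — items with X overlapped-by N: B, P.
Via Q — items with X overlapped-by Q: B, P.
Union: B, P.

B, P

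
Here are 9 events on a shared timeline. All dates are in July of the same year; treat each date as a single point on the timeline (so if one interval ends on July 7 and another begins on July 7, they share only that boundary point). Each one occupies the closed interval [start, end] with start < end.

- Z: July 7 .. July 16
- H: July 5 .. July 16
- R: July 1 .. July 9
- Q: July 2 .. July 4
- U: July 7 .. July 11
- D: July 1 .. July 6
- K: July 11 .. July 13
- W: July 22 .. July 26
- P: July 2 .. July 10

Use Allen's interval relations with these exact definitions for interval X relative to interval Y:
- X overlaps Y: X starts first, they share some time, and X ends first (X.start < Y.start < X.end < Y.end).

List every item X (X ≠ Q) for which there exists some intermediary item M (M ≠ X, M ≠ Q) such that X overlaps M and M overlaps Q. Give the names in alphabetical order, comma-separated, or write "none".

none

Target Q = [July 2, July 4].
Intermediaries M with M overlaps Q: none.
Union: none.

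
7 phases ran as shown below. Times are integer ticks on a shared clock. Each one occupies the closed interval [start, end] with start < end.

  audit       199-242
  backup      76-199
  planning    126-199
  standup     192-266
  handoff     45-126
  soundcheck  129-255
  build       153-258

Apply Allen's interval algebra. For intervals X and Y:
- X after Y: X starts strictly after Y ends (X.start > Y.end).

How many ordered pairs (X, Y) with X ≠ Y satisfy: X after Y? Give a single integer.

4

Checking all 42 ordered pairs for relation 'after'; matching pairs in alphabetical order:
(audit, handoff): audit after handoff ✓
(build, handoff): build after handoff ✓
(soundcheck, handoff): soundcheck after handoff ✓
(standup, handoff): standup after handoff ✓
Count: 4.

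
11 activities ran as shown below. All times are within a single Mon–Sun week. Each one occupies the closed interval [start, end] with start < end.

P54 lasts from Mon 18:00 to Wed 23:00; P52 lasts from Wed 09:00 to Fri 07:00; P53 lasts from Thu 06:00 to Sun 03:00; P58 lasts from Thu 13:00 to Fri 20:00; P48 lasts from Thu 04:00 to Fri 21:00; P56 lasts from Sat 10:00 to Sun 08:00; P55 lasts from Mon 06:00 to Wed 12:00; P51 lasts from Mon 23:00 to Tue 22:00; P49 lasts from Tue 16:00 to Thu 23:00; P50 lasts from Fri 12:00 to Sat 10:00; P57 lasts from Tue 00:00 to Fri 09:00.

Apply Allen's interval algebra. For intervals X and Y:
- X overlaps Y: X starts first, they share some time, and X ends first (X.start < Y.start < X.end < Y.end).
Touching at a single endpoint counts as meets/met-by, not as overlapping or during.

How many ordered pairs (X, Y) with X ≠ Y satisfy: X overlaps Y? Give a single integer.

23

Checking all 110 ordered pairs for relation 'overlaps'; matching pairs in alphabetical order:
(P48, P50): P48 overlaps P50 ✓
(P48, P53): P48 overlaps P53 ✓
(P49, P48): P49 overlaps P48 ✓
(P49, P52): P49 overlaps P52 ✓
(P49, P53): P49 overlaps P53 ✓
(P49, P58): P49 overlaps P58 ✓
(P51, P49): P51 overlaps P49 ✓
(P51, P57): P51 overlaps P57 ✓
(P52, P48): P52 overlaps P48 ✓
(P52, P53): P52 overlaps P53 ✓
(P52, P58): P52 overlaps P58 ✓
(P53, P56): P53 overlaps P56 ✓
(P54, P49): P54 overlaps P49 ✓
(P54, P52): P54 overlaps P52 ✓
(P54, P57): P54 overlaps P57 ✓
(P55, P49): P55 overlaps P49 ✓
(P55, P52): P55 overlaps P52 ✓
(P55, P54): P55 overlaps P54 ✓
(P55, P57): P55 overlaps P57 ✓
(P57, P48): P57 overlaps P48 ✓
(P57, P53): P57 overlaps P53 ✓
(P57, P58): P57 overlaps P58 ✓
(P58, P50): P58 overlaps P50 ✓
Count: 23.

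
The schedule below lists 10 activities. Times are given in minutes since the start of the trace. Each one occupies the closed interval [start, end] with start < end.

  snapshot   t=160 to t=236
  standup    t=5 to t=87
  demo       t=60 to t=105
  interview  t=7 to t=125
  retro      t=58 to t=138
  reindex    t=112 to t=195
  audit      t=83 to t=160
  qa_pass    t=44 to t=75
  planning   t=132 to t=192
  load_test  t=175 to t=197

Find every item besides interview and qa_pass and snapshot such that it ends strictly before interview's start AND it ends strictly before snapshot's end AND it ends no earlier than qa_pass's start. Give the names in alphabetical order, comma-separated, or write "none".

Conditions: its end is strictly before interview's start (X.end < t=7) AND its end is strictly before snapshot's end (X.end < t=236) AND its end is no earlier than qa_pass's start (X.end >= t=44).
audit: end t=160 < t=7? ✗; end t=160 < t=236? ✓; end t=160 >= t=44? ✓ → no.
demo: end t=105 < t=7? ✗; end t=105 < t=236? ✓; end t=105 >= t=44? ✓ → no.
load_test: end t=197 < t=7? ✗; end t=197 < t=236? ✓; end t=197 >= t=44? ✓ → no.
planning: end t=192 < t=7? ✗; end t=192 < t=236? ✓; end t=192 >= t=44? ✓ → no.
reindex: end t=195 < t=7? ✗; end t=195 < t=236? ✓; end t=195 >= t=44? ✓ → no.
retro: end t=138 < t=7? ✗; end t=138 < t=236? ✓; end t=138 >= t=44? ✓ → no.
standup: end t=87 < t=7? ✗; end t=87 < t=236? ✓; end t=87 >= t=44? ✓ → no.
Result: none.

none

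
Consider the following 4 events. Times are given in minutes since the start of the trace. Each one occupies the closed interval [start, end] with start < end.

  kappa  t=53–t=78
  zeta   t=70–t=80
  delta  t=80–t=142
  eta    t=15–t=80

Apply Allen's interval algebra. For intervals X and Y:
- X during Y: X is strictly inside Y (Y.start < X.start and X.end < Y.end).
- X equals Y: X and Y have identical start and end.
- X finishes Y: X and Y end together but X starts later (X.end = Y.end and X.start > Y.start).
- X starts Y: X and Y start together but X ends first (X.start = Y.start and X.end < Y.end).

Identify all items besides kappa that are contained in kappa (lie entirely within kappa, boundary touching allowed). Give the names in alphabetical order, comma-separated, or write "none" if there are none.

none

Target kappa = [t=53, t=78].
delta [t=80, t=142] → after → no.
eta [t=15, t=80] → contains → no.
zeta [t=70, t=80] → overlapped-by → no.
Result: none.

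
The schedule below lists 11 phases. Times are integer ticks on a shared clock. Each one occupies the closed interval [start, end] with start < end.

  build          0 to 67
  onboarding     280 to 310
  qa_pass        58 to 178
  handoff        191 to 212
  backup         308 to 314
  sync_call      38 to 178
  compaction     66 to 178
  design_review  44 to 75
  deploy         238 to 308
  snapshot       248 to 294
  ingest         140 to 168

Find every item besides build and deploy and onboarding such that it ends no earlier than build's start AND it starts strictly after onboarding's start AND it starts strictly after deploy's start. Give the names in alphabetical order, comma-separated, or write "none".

Conditions: its end is no earlier than build's start (X.end >= 0) AND its start is strictly after onboarding's start (X.start > 280) AND its start is strictly after deploy's start (X.start > 238).
backup: end 314 >= 0? ✓; start 308 > 280? ✓; start 308 > 238? ✓ → yes.
compaction: end 178 >= 0? ✓; start 66 > 280? ✗; start 66 > 238? ✗ → no.
design_review: end 75 >= 0? ✓; start 44 > 280? ✗; start 44 > 238? ✗ → no.
handoff: end 212 >= 0? ✓; start 191 > 280? ✗; start 191 > 238? ✗ → no.
ingest: end 168 >= 0? ✓; start 140 > 280? ✗; start 140 > 238? ✗ → no.
qa_pass: end 178 >= 0? ✓; start 58 > 280? ✗; start 58 > 238? ✗ → no.
snapshot: end 294 >= 0? ✓; start 248 > 280? ✗; start 248 > 238? ✓ → no.
sync_call: end 178 >= 0? ✓; start 38 > 280? ✗; start 38 > 238? ✗ → no.
Result: backup.

backup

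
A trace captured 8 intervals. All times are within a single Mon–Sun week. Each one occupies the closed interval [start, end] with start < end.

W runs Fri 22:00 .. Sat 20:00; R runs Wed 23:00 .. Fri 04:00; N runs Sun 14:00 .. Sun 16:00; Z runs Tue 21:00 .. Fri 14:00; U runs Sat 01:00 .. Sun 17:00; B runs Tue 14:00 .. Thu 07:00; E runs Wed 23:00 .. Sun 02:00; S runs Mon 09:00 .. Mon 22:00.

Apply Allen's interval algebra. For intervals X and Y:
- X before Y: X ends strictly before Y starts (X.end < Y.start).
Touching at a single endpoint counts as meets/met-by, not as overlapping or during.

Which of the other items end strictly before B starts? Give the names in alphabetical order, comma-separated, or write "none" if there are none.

S

Target B = [Tue 14:00, Thu 07:00].
E [Wed 23:00, Sun 02:00] → overlapped-by → no.
N [Sun 14:00, Sun 16:00] → after → no.
R [Wed 23:00, Fri 04:00] → overlapped-by → no.
S [Mon 09:00, Mon 22:00] → before → yes.
U [Sat 01:00, Sun 17:00] → after → no.
W [Fri 22:00, Sat 20:00] → after → no.
Z [Tue 21:00, Fri 14:00] → overlapped-by → no.
Result: S.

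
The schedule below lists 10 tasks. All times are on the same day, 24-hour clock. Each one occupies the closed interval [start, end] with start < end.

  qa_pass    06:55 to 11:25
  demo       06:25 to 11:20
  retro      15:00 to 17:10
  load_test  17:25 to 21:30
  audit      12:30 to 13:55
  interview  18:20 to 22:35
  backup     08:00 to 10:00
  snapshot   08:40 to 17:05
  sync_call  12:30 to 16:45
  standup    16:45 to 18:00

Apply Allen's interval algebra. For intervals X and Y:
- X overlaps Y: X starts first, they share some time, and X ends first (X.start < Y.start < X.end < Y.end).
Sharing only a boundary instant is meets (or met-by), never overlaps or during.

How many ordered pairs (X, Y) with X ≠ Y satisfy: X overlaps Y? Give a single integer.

Checking all 90 ordered pairs for relation 'overlaps'; matching pairs in alphabetical order:
(backup, snapshot): backup overlaps snapshot ✓
(demo, qa_pass): demo overlaps qa_pass ✓
(demo, snapshot): demo overlaps snapshot ✓
(load_test, interview): load_test overlaps interview ✓
(qa_pass, snapshot): qa_pass overlaps snapshot ✓
(retro, standup): retro overlaps standup ✓
(snapshot, retro): snapshot overlaps retro ✓
(snapshot, standup): snapshot overlaps standup ✓
(standup, load_test): standup overlaps load_test ✓
(sync_call, retro): sync_call overlaps retro ✓
Count: 10.

10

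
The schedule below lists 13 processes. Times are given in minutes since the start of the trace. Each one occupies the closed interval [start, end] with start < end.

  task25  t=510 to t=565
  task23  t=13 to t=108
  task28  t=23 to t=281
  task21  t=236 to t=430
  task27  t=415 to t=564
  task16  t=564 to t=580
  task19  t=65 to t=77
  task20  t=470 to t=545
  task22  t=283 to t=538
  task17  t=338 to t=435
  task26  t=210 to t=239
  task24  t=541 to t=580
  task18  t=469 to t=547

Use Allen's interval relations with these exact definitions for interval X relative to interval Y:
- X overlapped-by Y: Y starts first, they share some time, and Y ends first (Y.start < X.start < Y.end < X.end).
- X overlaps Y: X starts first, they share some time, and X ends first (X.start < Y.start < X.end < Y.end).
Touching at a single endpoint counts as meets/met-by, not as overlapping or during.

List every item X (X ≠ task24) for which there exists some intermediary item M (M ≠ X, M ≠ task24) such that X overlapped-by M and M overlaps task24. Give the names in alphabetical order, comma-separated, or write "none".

Target task24 = [t=541, t=580].
Intermediaries M with M overlaps task24: task18, task20, task25, task27.
Via task18 — items with X overlapped-by task18: task25.
Via task20 — items with X overlapped-by task20: task25.
Via task25 — items with X overlapped-by task25: task16.
Via task27 — items with X overlapped-by task27: task25.
Union: task16, task25.

task16, task25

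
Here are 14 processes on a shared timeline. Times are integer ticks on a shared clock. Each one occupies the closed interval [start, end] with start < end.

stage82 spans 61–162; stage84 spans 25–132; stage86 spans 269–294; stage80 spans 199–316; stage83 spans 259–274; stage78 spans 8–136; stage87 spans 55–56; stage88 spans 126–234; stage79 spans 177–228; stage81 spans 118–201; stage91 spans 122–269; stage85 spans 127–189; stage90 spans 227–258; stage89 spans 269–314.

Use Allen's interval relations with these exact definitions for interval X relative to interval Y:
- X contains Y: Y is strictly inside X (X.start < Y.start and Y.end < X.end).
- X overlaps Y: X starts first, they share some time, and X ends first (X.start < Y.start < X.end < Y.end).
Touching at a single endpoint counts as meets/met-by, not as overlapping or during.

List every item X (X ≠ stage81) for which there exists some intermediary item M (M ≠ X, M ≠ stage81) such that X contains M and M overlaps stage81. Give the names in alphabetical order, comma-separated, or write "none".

stage78

Target stage81 = [118, 201].
Intermediaries M with M overlaps stage81: stage78, stage82, stage84.
Via stage78 — items with X contains stage78: none.
Via stage82 — items with X contains stage82: none.
Via stage84 — items with X contains stage84: stage78.
Union: stage78.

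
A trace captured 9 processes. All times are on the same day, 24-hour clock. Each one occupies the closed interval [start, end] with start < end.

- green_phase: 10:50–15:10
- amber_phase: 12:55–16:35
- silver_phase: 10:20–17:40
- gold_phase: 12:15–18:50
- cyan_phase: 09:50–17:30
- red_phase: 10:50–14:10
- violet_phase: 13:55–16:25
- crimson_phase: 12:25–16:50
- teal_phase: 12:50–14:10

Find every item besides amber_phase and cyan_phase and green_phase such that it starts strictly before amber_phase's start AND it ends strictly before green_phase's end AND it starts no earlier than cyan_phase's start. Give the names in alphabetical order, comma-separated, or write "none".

red_phase, teal_phase

Conditions: its start is strictly before amber_phase's start (X.start < 12:55) AND its end is strictly before green_phase's end (X.end < 15:10) AND its start is no earlier than cyan_phase's start (X.start >= 09:50).
crimson_phase: start 12:25 < 12:55? ✓; end 16:50 < 15:10? ✗; start 12:25 >= 09:50? ✓ → no.
gold_phase: start 12:15 < 12:55? ✓; end 18:50 < 15:10? ✗; start 12:15 >= 09:50? ✓ → no.
red_phase: start 10:50 < 12:55? ✓; end 14:10 < 15:10? ✓; start 10:50 >= 09:50? ✓ → yes.
silver_phase: start 10:20 < 12:55? ✓; end 17:40 < 15:10? ✗; start 10:20 >= 09:50? ✓ → no.
teal_phase: start 12:50 < 12:55? ✓; end 14:10 < 15:10? ✓; start 12:50 >= 09:50? ✓ → yes.
violet_phase: start 13:55 < 12:55? ✗; end 16:25 < 15:10? ✗; start 13:55 >= 09:50? ✓ → no.
Result: red_phase, teal_phase.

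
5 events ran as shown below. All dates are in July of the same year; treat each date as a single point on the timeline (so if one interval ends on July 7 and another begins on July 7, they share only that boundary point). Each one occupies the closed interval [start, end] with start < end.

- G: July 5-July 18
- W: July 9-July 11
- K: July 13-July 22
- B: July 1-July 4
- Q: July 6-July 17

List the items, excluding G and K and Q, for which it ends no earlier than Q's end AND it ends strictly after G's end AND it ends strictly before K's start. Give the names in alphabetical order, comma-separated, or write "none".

none

Conditions: its end is no earlier than Q's end (X.end >= July 17) AND its end is strictly after G's end (X.end > July 18) AND its end is strictly before K's start (X.end < July 13).
B: end July 4 >= July 17? ✗; end July 4 > July 18? ✗; end July 4 < July 13? ✓ → no.
W: end July 11 >= July 17? ✗; end July 11 > July 18? ✗; end July 11 < July 13? ✓ → no.
Result: none.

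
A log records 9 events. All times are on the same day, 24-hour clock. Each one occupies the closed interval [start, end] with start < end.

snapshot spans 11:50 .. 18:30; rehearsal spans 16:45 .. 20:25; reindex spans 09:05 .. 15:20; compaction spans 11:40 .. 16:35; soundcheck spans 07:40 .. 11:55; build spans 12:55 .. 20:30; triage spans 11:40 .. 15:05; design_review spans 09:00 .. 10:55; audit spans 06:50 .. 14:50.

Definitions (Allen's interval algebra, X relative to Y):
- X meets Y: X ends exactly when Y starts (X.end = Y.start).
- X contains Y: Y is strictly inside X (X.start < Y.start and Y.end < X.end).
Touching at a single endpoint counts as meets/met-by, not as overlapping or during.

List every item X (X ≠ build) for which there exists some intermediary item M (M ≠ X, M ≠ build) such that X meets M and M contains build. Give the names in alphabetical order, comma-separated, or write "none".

none

Target build = [12:55, 20:30].
Intermediaries M with M contains build: none.
Union: none.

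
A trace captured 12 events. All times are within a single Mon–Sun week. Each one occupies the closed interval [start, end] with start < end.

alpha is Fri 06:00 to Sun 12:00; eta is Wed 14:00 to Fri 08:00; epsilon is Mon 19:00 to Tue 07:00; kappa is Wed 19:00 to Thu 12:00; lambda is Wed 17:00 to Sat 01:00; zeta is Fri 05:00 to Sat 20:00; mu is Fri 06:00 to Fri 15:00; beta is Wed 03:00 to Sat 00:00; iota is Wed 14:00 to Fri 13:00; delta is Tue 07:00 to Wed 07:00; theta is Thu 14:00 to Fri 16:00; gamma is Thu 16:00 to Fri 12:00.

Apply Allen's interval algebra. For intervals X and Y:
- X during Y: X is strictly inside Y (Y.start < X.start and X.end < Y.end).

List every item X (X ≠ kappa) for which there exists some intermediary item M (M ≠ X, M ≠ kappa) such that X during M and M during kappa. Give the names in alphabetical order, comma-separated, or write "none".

Target kappa = [Wed 19:00, Thu 12:00].
Intermediaries M with M during kappa: none.
Union: none.

none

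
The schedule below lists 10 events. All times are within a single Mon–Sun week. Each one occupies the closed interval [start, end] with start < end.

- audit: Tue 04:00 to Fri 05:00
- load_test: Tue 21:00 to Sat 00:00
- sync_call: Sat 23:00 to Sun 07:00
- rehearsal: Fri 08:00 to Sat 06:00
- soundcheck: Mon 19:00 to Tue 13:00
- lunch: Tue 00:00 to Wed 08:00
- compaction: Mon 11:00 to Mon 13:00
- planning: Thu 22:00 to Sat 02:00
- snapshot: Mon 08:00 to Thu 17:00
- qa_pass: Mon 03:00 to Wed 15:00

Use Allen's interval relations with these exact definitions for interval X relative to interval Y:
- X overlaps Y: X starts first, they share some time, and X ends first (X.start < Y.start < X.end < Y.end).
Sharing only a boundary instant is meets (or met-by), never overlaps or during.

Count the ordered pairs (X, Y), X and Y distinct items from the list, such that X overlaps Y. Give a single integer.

Checking all 90 ordered pairs for relation 'overlaps'; matching pairs in alphabetical order:
(audit, load_test): audit overlaps load_test ✓
(audit, planning): audit overlaps planning ✓
(load_test, planning): load_test overlaps planning ✓
(load_test, rehearsal): load_test overlaps rehearsal ✓
(lunch, audit): lunch overlaps audit ✓
(lunch, load_test): lunch overlaps load_test ✓
(planning, rehearsal): planning overlaps rehearsal ✓
(qa_pass, audit): qa_pass overlaps audit ✓
(qa_pass, load_test): qa_pass overlaps load_test ✓
(qa_pass, snapshot): qa_pass overlaps snapshot ✓
(snapshot, audit): snapshot overlaps audit ✓
(snapshot, load_test): snapshot overlaps load_test ✓
(soundcheck, audit): soundcheck overlaps audit ✓
(soundcheck, lunch): soundcheck overlaps lunch ✓
Count: 14.

14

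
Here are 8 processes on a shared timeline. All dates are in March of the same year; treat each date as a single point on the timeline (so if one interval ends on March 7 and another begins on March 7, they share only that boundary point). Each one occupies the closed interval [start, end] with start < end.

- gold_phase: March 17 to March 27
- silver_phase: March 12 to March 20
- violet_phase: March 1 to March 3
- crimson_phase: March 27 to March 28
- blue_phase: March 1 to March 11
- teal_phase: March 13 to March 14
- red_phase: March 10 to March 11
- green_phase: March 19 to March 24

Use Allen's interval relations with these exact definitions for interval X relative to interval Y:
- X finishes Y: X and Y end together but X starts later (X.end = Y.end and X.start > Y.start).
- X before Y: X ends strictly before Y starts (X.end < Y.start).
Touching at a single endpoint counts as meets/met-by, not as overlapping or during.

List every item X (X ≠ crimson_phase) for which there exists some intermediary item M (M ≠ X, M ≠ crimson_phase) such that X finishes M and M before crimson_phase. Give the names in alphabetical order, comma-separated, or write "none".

red_phase

Target crimson_phase = [March 27, March 28].
Intermediaries M with M before crimson_phase: blue_phase, green_phase, red_phase, silver_phase, teal_phase, violet_phase.
Via blue_phase — items with X finishes blue_phase: red_phase.
Via green_phase — items with X finishes green_phase: none.
Via red_phase — items with X finishes red_phase: none.
Via silver_phase — items with X finishes silver_phase: none.
Via teal_phase — items with X finishes teal_phase: none.
Via violet_phase — items with X finishes violet_phase: none.
Union: red_phase.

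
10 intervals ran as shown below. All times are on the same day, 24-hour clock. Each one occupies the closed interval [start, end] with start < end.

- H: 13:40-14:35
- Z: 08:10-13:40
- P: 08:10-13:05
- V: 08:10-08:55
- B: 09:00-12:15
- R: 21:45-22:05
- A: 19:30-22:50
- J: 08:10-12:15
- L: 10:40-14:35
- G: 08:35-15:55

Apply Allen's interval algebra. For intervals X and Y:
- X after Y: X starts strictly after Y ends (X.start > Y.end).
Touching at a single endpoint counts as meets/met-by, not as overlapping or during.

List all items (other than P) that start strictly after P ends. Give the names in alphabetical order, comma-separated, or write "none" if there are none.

A, H, R

Target P = [08:10, 13:05].
A [19:30, 22:50] → after → yes.
B [09:00, 12:15] → during → no.
G [08:35, 15:55] → overlapped-by → no.
H [13:40, 14:35] → after → yes.
J [08:10, 12:15] → starts → no.
L [10:40, 14:35] → overlapped-by → no.
R [21:45, 22:05] → after → yes.
V [08:10, 08:55] → starts → no.
Z [08:10, 13:40] → started-by → no.
Result: A, H, R.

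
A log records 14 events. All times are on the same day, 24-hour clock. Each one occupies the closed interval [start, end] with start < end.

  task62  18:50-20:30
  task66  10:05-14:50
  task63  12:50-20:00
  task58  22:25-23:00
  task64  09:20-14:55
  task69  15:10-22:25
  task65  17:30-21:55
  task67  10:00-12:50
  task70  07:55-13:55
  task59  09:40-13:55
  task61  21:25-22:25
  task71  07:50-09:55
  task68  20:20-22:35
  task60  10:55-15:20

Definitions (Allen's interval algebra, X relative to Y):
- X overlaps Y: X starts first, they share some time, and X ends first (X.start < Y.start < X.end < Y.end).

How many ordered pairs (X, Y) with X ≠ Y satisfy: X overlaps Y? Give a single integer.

26

Checking all 182 ordered pairs for relation 'overlaps'; matching pairs in alphabetical order:
(task59, task60): task59 overlaps task60 ✓
(task59, task63): task59 overlaps task63 ✓
(task59, task66): task59 overlaps task66 ✓
(task60, task63): task60 overlaps task63 ✓
(task60, task69): task60 overlaps task69 ✓
(task62, task68): task62 overlaps task68 ✓
(task63, task62): task63 overlaps task62 ✓
(task63, task65): task63 overlaps task65 ✓
(task63, task69): task63 overlaps task69 ✓
(task64, task60): task64 overlaps task60 ✓
(task64, task63): task64 overlaps task63 ✓
(task65, task61): task65 overlaps task61 ✓
(task65, task68): task65 overlaps task68 ✓
(task66, task60): task66 overlaps task60 ✓
(task66, task63): task66 overlaps task63 ✓
(task67, task60): task67 overlaps task60 ✓
(task67, task66): task67 overlaps task66 ✓
(task68, task58): task68 overlaps task58 ✓
(task69, task68): task69 overlaps task68 ✓
(task70, task60): task70 overlaps task60 ✓
(task70, task63): task70 overlaps task63 ✓
(task70, task64): task70 overlaps task64 ✓
(task70, task66): task70 overlaps task66 ✓
(task71, task59): task71 overlaps task59 ✓
... plus 2 further pairs not listed.
Count: 26.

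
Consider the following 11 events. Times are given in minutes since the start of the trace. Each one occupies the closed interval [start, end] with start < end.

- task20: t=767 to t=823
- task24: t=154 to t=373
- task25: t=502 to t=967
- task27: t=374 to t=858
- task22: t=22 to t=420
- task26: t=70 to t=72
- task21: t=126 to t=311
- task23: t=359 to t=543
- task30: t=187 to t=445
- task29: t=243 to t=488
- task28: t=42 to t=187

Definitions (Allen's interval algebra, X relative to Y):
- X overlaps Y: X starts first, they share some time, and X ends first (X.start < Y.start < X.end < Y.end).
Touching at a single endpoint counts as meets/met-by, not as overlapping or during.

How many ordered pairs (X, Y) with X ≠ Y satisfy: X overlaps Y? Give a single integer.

20

Checking all 110 ordered pairs for relation 'overlaps'; matching pairs in alphabetical order:
(task21, task24): task21 overlaps task24 ✓
(task21, task29): task21 overlaps task29 ✓
(task21, task30): task21 overlaps task30 ✓
(task22, task23): task22 overlaps task23 ✓
(task22, task27): task22 overlaps task27 ✓
(task22, task29): task22 overlaps task29 ✓
(task22, task30): task22 overlaps task30 ✓
(task23, task25): task23 overlaps task25 ✓
(task23, task27): task23 overlaps task27 ✓
(task24, task23): task24 overlaps task23 ✓
(task24, task29): task24 overlaps task29 ✓
(task24, task30): task24 overlaps task30 ✓
(task27, task25): task27 overlaps task25 ✓
(task28, task21): task28 overlaps task21 ✓
(task28, task24): task28 overlaps task24 ✓
(task29, task23): task29 overlaps task23 ✓
(task29, task27): task29 overlaps task27 ✓
(task30, task23): task30 overlaps task23 ✓
(task30, task27): task30 overlaps task27 ✓
(task30, task29): task30 overlaps task29 ✓
Count: 20.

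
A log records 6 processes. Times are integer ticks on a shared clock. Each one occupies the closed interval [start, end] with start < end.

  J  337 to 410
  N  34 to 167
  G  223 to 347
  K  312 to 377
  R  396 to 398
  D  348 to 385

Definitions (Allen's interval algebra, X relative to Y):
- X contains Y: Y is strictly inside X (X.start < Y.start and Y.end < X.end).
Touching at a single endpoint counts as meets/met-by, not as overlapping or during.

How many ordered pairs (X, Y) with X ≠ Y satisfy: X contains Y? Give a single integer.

Checking all 30 ordered pairs for relation 'contains'; matching pairs in alphabetical order:
(J, D): J contains D ✓
(J, R): J contains R ✓
Count: 2.

2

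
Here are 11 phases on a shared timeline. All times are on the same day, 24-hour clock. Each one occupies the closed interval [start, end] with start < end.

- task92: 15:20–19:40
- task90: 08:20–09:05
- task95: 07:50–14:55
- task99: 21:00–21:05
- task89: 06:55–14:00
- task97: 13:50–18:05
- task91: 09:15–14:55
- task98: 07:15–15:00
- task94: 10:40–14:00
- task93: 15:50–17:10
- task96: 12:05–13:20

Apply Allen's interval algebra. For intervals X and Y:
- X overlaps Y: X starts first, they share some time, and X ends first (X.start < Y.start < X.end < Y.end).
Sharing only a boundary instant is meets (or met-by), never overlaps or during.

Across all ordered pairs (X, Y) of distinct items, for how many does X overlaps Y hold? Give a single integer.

Checking all 110 ordered pairs for relation 'overlaps'; matching pairs in alphabetical order:
(task89, task91): task89 overlaps task91 ✓
(task89, task95): task89 overlaps task95 ✓
(task89, task97): task89 overlaps task97 ✓
(task89, task98): task89 overlaps task98 ✓
(task91, task97): task91 overlaps task97 ✓
(task94, task97): task94 overlaps task97 ✓
(task95, task97): task95 overlaps task97 ✓
(task97, task92): task97 overlaps task92 ✓
(task98, task97): task98 overlaps task97 ✓
Count: 9.

9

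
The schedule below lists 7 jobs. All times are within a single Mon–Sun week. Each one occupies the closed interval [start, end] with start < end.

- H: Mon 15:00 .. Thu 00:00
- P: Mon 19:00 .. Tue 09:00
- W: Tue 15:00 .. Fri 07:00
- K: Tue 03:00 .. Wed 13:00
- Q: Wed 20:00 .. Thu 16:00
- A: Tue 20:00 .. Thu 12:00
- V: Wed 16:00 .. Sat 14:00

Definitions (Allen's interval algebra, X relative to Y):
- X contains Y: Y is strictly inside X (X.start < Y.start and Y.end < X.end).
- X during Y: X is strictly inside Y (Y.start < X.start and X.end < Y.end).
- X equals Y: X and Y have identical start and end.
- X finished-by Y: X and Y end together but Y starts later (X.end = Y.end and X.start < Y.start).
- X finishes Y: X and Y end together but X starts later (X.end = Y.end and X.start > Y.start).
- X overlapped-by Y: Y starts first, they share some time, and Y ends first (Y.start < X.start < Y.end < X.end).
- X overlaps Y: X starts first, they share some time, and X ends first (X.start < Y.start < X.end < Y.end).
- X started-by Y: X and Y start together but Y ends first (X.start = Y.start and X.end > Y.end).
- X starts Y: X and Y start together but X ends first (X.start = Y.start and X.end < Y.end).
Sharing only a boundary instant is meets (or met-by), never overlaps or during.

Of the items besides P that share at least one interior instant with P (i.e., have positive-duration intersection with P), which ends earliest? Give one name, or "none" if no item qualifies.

K

Target P = [Mon 19:00, Tue 09:00].
A [Tue 20:00, Thu 12:00] → after → excluded.
H [Mon 15:00, Thu 00:00] → contains → candidate.
K [Tue 03:00, Wed 13:00] → overlapped-by → candidate.
Q [Wed 20:00, Thu 16:00] → after → excluded.
V [Wed 16:00, Sat 14:00] → after → excluded.
W [Tue 15:00, Fri 07:00] → after → excluded.
Among candidates, earliest end is Wed 13:00 → K.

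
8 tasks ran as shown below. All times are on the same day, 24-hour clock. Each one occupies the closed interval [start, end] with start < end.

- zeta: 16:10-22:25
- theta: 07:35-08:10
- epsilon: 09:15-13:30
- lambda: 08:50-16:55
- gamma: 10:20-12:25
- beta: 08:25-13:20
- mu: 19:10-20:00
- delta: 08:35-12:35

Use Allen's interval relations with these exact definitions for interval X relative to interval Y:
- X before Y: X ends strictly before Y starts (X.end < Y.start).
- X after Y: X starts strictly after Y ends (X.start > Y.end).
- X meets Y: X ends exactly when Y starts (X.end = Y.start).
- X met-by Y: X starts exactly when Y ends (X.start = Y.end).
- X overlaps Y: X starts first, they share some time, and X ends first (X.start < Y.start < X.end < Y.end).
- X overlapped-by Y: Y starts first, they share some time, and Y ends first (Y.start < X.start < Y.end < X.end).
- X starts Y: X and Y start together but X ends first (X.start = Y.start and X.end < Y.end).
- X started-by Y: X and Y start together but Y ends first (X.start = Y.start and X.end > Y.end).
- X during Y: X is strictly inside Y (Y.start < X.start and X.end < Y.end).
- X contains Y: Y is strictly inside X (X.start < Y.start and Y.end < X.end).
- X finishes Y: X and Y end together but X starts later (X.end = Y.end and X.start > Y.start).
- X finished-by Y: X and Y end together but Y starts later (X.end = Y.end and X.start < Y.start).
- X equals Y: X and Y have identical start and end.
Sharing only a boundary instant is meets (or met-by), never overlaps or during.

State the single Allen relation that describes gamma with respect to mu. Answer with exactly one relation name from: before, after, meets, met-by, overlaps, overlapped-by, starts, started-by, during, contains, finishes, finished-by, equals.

before

gamma = [10:20, 12:25]; mu = [19:10, 20:00].
Compare endpoints: gamma.start < mu.start, gamma.start < mu.end, gamma.end < mu.start, gamma.end < mu.end.
That pattern is 'before'.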